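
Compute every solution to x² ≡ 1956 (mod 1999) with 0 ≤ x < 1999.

Since 1999 ≡ 3 (mod 4), a square root of 1956 is 1956^((1999+1)/4) = 1956^500 mod 1999.
Repeated squaring: 1956^2≡1849, 1956^4≡511, 1956^8≡1251, 1956^16≡1783, 1956^32≡679, 1956^64≡1271, 1956^128≡249, 1956^256≡32 (mod 1999).
1956^500 = 1956^(256+128+64+32+16+4) ≡ 613 (mod 1999).
Check: 613² = 375769 ≡ 1956 (mod 1999). The two roots are 613 and 1386.

613, 1386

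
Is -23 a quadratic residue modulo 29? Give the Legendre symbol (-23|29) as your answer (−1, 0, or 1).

First reduce: -23 ≡ 6 (mod 29).
Pull out 2: since 29 ≡ 5 (mod 8), (2/29) = -1.
Reciprocity: 3 ≡ 3 and 29 ≡ 1 (mod 4), so (3/29) = +(29/3).
Reduce top mod 3: now compute (2/3).
Pull out 2: since 3 ≡ 3 (mod 8), (2/3) = -1.
Reached (1/3) = 1. Collecting the sign flips along the way, the symbol is +1.

1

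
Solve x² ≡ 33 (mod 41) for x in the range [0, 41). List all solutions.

41 ≡ 1 (mod 4), so we find a root by search.
Trying successive values, 19² = 361 ≡ 33 (mod 41). The other root is 41 − 19 = 22.

19, 22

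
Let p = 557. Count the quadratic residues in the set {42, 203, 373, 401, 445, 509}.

5

(42/557) = +1 → QR.
(203/557) = +1 → QR.
(373/557) = +1 → QR.
(401/557) = +1 → QR.
(445/557) = +1 → QR.
(509/557) = -1 → non-residue.
Total quadratic residues among the 6: 5.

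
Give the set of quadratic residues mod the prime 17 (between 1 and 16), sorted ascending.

1,2,4,8,9,13,15,16

Square k = 1,…,8 (k and 17−k give the same square):
1²=1, 2²=4, 3²=9, 4²=16, 5²≡8, 6²≡2, 7²≡15, 8²≡13 (mod 17).
So the quadratic residues mod 17 are {1, 2, 4, 8, 9, 13, 15, 16}.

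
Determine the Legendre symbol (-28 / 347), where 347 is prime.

Euler's criterion: (-28/347) ≡ 319^173 (mod 347).
319^2 ≡ 90 (mod 347)
319^4 ≡ 119 (mod 347)
319^8 ≡ 281 (mod 347)
319^16 ≡ 192 (mod 347)
319^32 ≡ 82 (mod 347)
319^64 ≡ 131 (mod 347)
319^128 ≡ 158 (mod 347)
319^173 = 319^(128+32+8+4+1) ≡ 1 (mod 347).
Result is 1, so (-28/347) = 1.

1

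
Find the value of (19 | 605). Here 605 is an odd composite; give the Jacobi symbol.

Reciprocity: 19 ≡ 3 and 605 ≡ 1 (mod 4), so (19/605) = +(605/19).
Reduce top mod 19: now compute (16/19).
Pull out 2^4: since 19 ≡ 3 (mod 8), (2/19) = -1, so (2/19)^4 = +1.
Reached (1/19) = 1. Collecting the sign flips along the way, the symbol is +1.

1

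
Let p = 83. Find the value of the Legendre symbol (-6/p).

1

Euler's criterion: (-6/83) ≡ 77^41 (mod 83).
77^2 ≡ 36 (mod 83)
77^4 ≡ 51 (mod 83)
77^8 ≡ 28 (mod 83)
77^16 ≡ 37 (mod 83)
77^32 ≡ 41 (mod 83)
77^41 = 77^(32+8+1) ≡ 1 (mod 83).
Result is 1, so (-6/83) = 1.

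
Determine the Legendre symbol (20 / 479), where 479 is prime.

Pull out 2^2: since 479 ≡ 7 (mod 8), (2/479) = +1, so (2/479)^2 = +1.
Reciprocity: 5 ≡ 1 and 479 ≡ 3 (mod 4), so (5/479) = +(479/5).
Reduce top mod 5: now compute (4/5).
Pull out 2^2: since 5 ≡ 5 (mod 8), (2/5) = -1, so (2/5)^2 = +1.
Reached (1/5) = 1. Collecting the sign flips along the way, the symbol is +1.

1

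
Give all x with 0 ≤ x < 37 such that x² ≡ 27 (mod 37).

37 ≡ 1 (mod 4), so we find a root by search.
Trying successive values, 8² = 64 ≡ 27 (mod 37). The other root is 37 − 8 = 29.

8, 29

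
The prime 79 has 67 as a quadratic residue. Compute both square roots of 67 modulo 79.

15, 64

Since 79 ≡ 3 (mod 4), a square root of 67 is 67^((79+1)/4) = 67^20 mod 79.
Repeated squaring: 67^2≡65, 67^4≡38, 67^8≡22, 67^16≡10 (mod 79).
67^20 = 67^(16+4) ≡ 64 (mod 79).
Check: 64² = 4096 ≡ 67 (mod 79). The two roots are 15 and 64.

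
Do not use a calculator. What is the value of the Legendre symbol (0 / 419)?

Top reduces to 0: gcd > 1, so the symbol is 0.

0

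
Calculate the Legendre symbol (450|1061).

Euler's criterion: (450/1061) ≡ 450^530 (mod 1061).
450^2 ≡ 910 (mod 1061)
450^4 ≡ 520 (mod 1061)
450^8 ≡ 906 (mod 1061)
450^16 ≡ 683 (mod 1061)
450^32 ≡ 710 (mod 1061)
450^64 ≡ 125 (mod 1061)
450^128 ≡ 771 (mod 1061)
450^256 ≡ 281 (mod 1061)
450^512 ≡ 447 (mod 1061)
450^530 = 450^(512+16+2) ≡ 1060 (mod 1061).
Result is 1060 ≡ −1, so (450/1061) = −1.

-1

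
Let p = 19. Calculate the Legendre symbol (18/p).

-1

Euler's criterion: (18/19) ≡ 18^9 (mod 19).
18^2 ≡ 1 (mod 19)
18^4 ≡ 1 (mod 19)
18^8 ≡ 1 (mod 19)
18^9 = 18^(8+1) ≡ 18 (mod 19).
Result is 18 ≡ −1, so (18/19) = −1.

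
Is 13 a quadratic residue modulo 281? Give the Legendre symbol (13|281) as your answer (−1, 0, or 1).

-1

Euler's criterion: (13/281) ≡ 13^140 (mod 281).
13^2 ≡ 169 (mod 281)
13^4 ≡ 180 (mod 281)
13^8 ≡ 85 (mod 281)
13^16 ≡ 200 (mod 281)
13^32 ≡ 98 (mod 281)
13^64 ≡ 50 (mod 281)
13^128 ≡ 252 (mod 281)
13^140 = 13^(128+8+4) ≡ 280 (mod 281).
Result is 280 ≡ −1, so (13/281) = −1.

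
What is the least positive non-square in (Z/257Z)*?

(2/257) = +1, so 2 is a residue.
(3/257) = −1, so 3 is the smallest positive non-residue mod 257.

3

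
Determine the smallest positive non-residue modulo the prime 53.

(2/53) = −1, so 2 is the smallest positive non-residue mod 53.

2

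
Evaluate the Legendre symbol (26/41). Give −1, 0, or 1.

-1

Euler's criterion: (26/41) ≡ 26^20 (mod 41).
26^2 ≡ 20 (mod 41)
26^4 ≡ 31 (mod 41)
26^8 ≡ 18 (mod 41)
26^16 ≡ 37 (mod 41)
26^20 = 26^(16+4) ≡ 40 (mod 41).
Result is 40 ≡ −1, so (26/41) = −1.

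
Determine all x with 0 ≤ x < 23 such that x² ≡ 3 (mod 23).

Since 23 ≡ 3 (mod 4), a square root of 3 is 3^((23+1)/4) = 3^6 mod 23.
Repeated squaring: 3^2≡9, 3^4≡12 (mod 23).
3^6 = 3^(4+2) ≡ 16 (mod 23).
Check: 16² = 256 ≡ 3 (mod 23). The two roots are 7 and 16.

7, 16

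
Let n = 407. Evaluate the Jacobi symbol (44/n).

Pull out 2^2: since 407 ≡ 7 (mod 8), (2/407) = +1, so (2/407)^2 = +1.
Reciprocity: 11 ≡ 3 and 407 ≡ 3 (mod 4), so (11/407) = −(407/11).
Reduce top mod 11: now compute (0/11).
Top reduces to 0: gcd > 1, so the symbol is 0.

0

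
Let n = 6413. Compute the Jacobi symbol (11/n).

Reciprocity: 11 ≡ 3 and 6413 ≡ 1 (mod 4), so (11/6413) = +(6413/11).
Reduce top mod 11: now compute (0/11).
Top reduces to 0: gcd > 1, so the symbol is 0.

0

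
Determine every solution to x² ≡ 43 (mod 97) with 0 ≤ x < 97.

97 ≡ 1 (mod 4), so we find a root by search.
Trying successive values, 25² = 625 ≡ 43 (mod 97). The other root is 97 − 25 = 72.

25, 72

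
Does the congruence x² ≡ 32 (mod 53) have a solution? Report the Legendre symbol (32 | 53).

-1

Pull out 2^5: since 53 ≡ 5 (mod 8), (2/53) = -1, so (2/53)^5 = -1.
Reached (1/53) = 1. Collecting the sign flips along the way, the symbol is -1.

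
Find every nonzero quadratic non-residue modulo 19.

2, 3, 8, 10, 12, 13, 14, 15, 18

Square k = 1,…,9 (k and 19−k give the same square):
1²=1, 2²=4, 3²=9, 4²=16, 5²≡6, 6²≡17, 7²≡11, 8²≡7, 9²≡5 (mod 19).
The residues are {1, 4, 5, 6, 7, 9, 11, 16, 17}; the non-residues are the remaining 9 nonzero classes.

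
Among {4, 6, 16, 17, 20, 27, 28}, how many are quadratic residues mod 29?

5

(4/29) = +1 → QR.
(6/29) = +1 → QR.
(16/29) = +1 → QR.
(17/29) = -1 → non-residue.
(20/29) = +1 → QR.
(27/29) = -1 → non-residue.
(28/29) = +1 → QR.
Total quadratic residues among the 7: 5.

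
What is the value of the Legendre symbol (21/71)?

-1

Reciprocity: 21 ≡ 1 and 71 ≡ 3 (mod 4), so (21/71) = +(71/21).
Reduce top mod 21: now compute (8/21).
Pull out 2^3: since 21 ≡ 5 (mod 8), (2/21) = -1, so (2/21)^3 = -1.
Reached (1/21) = 1. Collecting the sign flips along the way, the symbol is -1.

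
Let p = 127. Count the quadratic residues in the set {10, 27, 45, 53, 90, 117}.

(10/127) = -1 → non-residue.
(27/127) = -1 → non-residue.
(45/127) = -1 → non-residue.
(53/127) = -1 → non-residue.
(90/127) = -1 → non-residue.
(117/127) = +1 → QR.
Total quadratic residues among the 6: 1.

1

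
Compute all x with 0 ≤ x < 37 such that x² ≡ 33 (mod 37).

37 ≡ 1 (mod 4), so we find a root by search.
Trying successive values, 12² = 144 ≡ 33 (mod 37). The other root is 37 − 12 = 25.

12, 25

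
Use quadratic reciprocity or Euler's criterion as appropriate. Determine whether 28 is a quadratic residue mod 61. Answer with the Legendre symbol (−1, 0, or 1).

-1

Euler's criterion: (28/61) ≡ 28^30 (mod 61).
28^2 ≡ 52 (mod 61)
28^4 ≡ 20 (mod 61)
28^8 ≡ 34 (mod 61)
28^16 ≡ 58 (mod 61)
28^30 = 28^(16+8+4+2) ≡ 60 (mod 61).
Result is 60 ≡ −1, so (28/61) = −1.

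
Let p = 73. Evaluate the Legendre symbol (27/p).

Euler's criterion: (27/73) ≡ 27^36 (mod 73).
27^2 ≡ 72 (mod 73)
27^4 ≡ 1 (mod 73)
27^8 ≡ 1 (mod 73)
27^16 ≡ 1 (mod 73)
27^32 ≡ 1 (mod 73)
27^36 = 27^(32+4) ≡ 1 (mod 73).
Result is 1, so (27/73) = 1.

1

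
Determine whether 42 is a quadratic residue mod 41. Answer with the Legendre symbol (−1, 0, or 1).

1

Euler's criterion: (42/41) ≡ 1^20 (mod 41).
1^2 ≡ 1 (mod 41)
1^4 ≡ 1 (mod 41)
1^8 ≡ 1 (mod 41)
1^16 ≡ 1 (mod 41)
1^20 = 1^(16+4) ≡ 1 (mod 41).
Result is 1, so (42/41) = 1.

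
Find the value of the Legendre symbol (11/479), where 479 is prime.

1

Euler's criterion: (11/479) ≡ 11^239 (mod 479).
11^2 ≡ 121 (mod 479)
11^4 ≡ 271 (mod 479)
11^8 ≡ 154 (mod 479)
11^16 ≡ 245 (mod 479)
11^32 ≡ 150 (mod 479)
11^64 ≡ 466 (mod 479)
11^128 ≡ 169 (mod 479)
11^239 = 11^(128+64+32+8+4+2+1) ≡ 1 (mod 479).
Result is 1, so (11/479) = 1.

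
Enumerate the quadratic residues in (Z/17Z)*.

Square k = 1,…,8 (k and 17−k give the same square):
1²=1, 2²=4, 3²=9, 4²=16, 5²≡8, 6²≡2, 7²≡15, 8²≡13 (mod 17).
So the quadratic residues mod 17 are {1, 2, 4, 8, 9, 13, 15, 16}.

1, 2, 4, 8, 9, 13, 15, 16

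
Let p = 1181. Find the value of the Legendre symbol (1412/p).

First reduce: 1412 ≡ 231 (mod 1181).
Reciprocity: 231 ≡ 3 and 1181 ≡ 1 (mod 4), so (231/1181) = +(1181/231).
Reduce top mod 231: now compute (26/231).
Pull out 2: since 231 ≡ 7 (mod 8), (2/231) = +1.
Reciprocity: 13 ≡ 1 and 231 ≡ 3 (mod 4), so (13/231) = +(231/13).
Reduce top mod 13: now compute (10/13).
Pull out 2: since 13 ≡ 5 (mod 8), (2/13) = -1.
Reciprocity: 5 ≡ 1 and 13 ≡ 1 (mod 4), so (5/13) = +(13/5).
Reduce top mod 5: now compute (3/5).
Reciprocity: 3 ≡ 3 and 5 ≡ 1 (mod 4), so (3/5) = +(5/3).
Reduce top mod 3: now compute (2/3).
Pull out 2: since 3 ≡ 3 (mod 8), (2/3) = -1.
Reached (1/3) = 1. Collecting the sign flips along the way, the symbol is +1.

1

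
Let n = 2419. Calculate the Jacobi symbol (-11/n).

-1

First reduce: -11 ≡ 2408 (mod 2419).
Pull out 2^3: since 2419 ≡ 3 (mod 8), (2/2419) = -1, so (2/2419)^3 = -1.
Reciprocity: 301 ≡ 1 and 2419 ≡ 3 (mod 4), so (301/2419) = +(2419/301).
Reduce top mod 301: now compute (11/301).
Reciprocity: 11 ≡ 3 and 301 ≡ 1 (mod 4), so (11/301) = +(301/11).
Reduce top mod 11: now compute (4/11).
Pull out 2^2: since 11 ≡ 3 (mod 8), (2/11) = -1, so (2/11)^2 = +1.
Reached (1/11) = 1. Collecting the sign flips along the way, the symbol is -1.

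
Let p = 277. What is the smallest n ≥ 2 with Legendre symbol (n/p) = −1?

2

(2/277) = −1, so 2 is the smallest positive non-residue mod 277.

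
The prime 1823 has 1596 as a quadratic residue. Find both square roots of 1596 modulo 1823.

322, 1501

Since 1823 ≡ 3 (mod 4), a square root of 1596 is 1596^((1823+1)/4) = 1596^456 mod 1823.
Repeated squaring: 1596^2≡485, 1596^4≡58, 1596^8≡1541, 1596^16≡1135, 1596^32≡1187, 1596^64≡1613, 1596^128≡348, 1596^256≡786 (mod 1823).
1596^456 = 1596^(256+128+64+8) ≡ 1501 (mod 1823).
Check: 1501² = 2253001 ≡ 1596 (mod 1823). The two roots are 322 and 1501.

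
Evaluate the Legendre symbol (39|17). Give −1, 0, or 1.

-1

Euler's criterion: (39/17) ≡ 5^8 (mod 17).
5^2 ≡ 8 (mod 17)
5^4 ≡ 13 (mod 17)
5^8 ≡ 16 (mod 17)
5^8 = 5^(8) ≡ 16 (mod 17).
Result is 16 ≡ −1, so (39/17) = −1.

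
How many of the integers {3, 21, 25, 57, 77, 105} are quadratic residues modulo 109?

4

(3/109) = +1 → QR.
(21/109) = +1 → QR.
(25/109) = +1 → QR.
(57/109) = -1 → non-residue.
(77/109) = -1 → non-residue.
(105/109) = +1 → QR.
Total quadratic residues among the 6: 4.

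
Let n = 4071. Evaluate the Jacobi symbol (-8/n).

-1

First reduce: -8 ≡ 4063 (mod 4071).
Reciprocity: 4063 ≡ 3 and 4071 ≡ 3 (mod 4), so (4063/4071) = −(4071/4063).
Reduce top mod 4063: now compute (8/4063).
Pull out 2^3: since 4063 ≡ 7 (mod 8), (2/4063) = +1, so (2/4063)^3 = +1.
Reached (1/4063) = 1. Collecting the sign flips along the way, the symbol is -1.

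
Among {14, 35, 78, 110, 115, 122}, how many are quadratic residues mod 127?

3

(14/127) = -1 → non-residue.
(35/127) = +1 → QR.
(78/127) = -1 → non-residue.
(110/127) = -1 → non-residue.
(115/127) = +1 → QR.
(122/127) = +1 → QR.
Total quadratic residues among the 6: 3.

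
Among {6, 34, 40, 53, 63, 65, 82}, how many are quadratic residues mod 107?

3

(6/107) = -1 → non-residue.
(34/107) = +1 → QR.
(40/107) = +1 → QR.
(53/107) = +1 → QR.
(63/107) = -1 → non-residue.
(65/107) = -1 → non-residue.
(82/107) = -1 → non-residue.
Total quadratic residues among the 7: 3.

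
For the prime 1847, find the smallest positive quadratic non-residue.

(2/1847) = +1, so 2 is a residue.
(3/1847) = +1, so 3 is a residue.
(4/1847) = +1, so 4 is a residue.
(5/1847) = −1, so 5 is the smallest positive non-residue mod 1847.

5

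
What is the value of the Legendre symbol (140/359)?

-1

Euler's criterion: (140/359) ≡ 140^179 (mod 359).
140^2 ≡ 214 (mod 359)
140^4 ≡ 203 (mod 359)
140^8 ≡ 283 (mod 359)
140^16 ≡ 32 (mod 359)
140^32 ≡ 306 (mod 359)
140^64 ≡ 296 (mod 359)
140^128 ≡ 20 (mod 359)
140^179 = 140^(128+32+16+2+1) ≡ 358 (mod 359).
Result is 358 ≡ −1, so (140/359) = −1.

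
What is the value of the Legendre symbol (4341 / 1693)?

1

First reduce: 4341 ≡ 955 (mod 1693).
Reciprocity: 955 ≡ 3 and 1693 ≡ 1 (mod 4), so (955/1693) = +(1693/955).
Reduce top mod 955: now compute (738/955).
Pull out 2: since 955 ≡ 3 (mod 8), (2/955) = -1.
Reciprocity: 369 ≡ 1 and 955 ≡ 3 (mod 4), so (369/955) = +(955/369).
Reduce top mod 369: now compute (217/369).
Reciprocity: 217 ≡ 1 and 369 ≡ 1 (mod 4), so (217/369) = +(369/217).
Reduce top mod 217: now compute (152/217).
Pull out 2^3: since 217 ≡ 1 (mod 8), (2/217) = +1, so (2/217)^3 = +1.
Reciprocity: 19 ≡ 3 and 217 ≡ 1 (mod 4), so (19/217) = +(217/19).
Reduce top mod 19: now compute (8/19).
Pull out 2^3: since 19 ≡ 3 (mod 8), (2/19) = -1, so (2/19)^3 = -1.
Reached (1/19) = 1. Collecting the sign flips along the way, the symbol is +1.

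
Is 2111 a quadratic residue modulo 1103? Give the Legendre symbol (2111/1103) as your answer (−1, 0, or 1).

First reduce: 2111 ≡ 1008 (mod 1103).
Pull out 2^4: since 1103 ≡ 7 (mod 8), (2/1103) = +1, so (2/1103)^4 = +1.
Reciprocity: 63 ≡ 3 and 1103 ≡ 3 (mod 4), so (63/1103) = −(1103/63).
Reduce top mod 63: now compute (32/63).
Pull out 2^5: since 63 ≡ 7 (mod 8), (2/63) = +1, so (2/63)^5 = +1.
Reached (1/63) = 1. Collecting the sign flips along the way, the symbol is -1.

-1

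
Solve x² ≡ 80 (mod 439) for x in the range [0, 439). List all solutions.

117, 322

Since 439 ≡ 3 (mod 4), a square root of 80 is 80^((439+1)/4) = 80^110 mod 439.
Repeated squaring: 80^2≡254, 80^4≡422, 80^8≡289, 80^16≡111, 80^32≡29, 80^64≡402 (mod 439).
80^110 = 80^(64+32+8+4+2) ≡ 117 (mod 439).
Check: 117² = 13689 ≡ 80 (mod 439). The two roots are 117 and 322.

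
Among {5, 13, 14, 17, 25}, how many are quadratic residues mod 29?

3

(5/29) = +1 → QR.
(13/29) = +1 → QR.
(14/29) = -1 → non-residue.
(17/29) = -1 → non-residue.
(25/29) = +1 → QR.
Total quadratic residues among the 5: 3.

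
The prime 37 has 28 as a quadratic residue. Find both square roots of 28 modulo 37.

18, 19

37 ≡ 1 (mod 4), so we find a root by search.
Trying successive values, 18² = 324 ≡ 28 (mod 37). The other root is 37 − 18 = 19.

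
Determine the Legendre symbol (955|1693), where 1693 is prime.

1

Reciprocity: 955 ≡ 3 and 1693 ≡ 1 (mod 4), so (955/1693) = +(1693/955).
Reduce top mod 955: now compute (738/955).
Pull out 2: since 955 ≡ 3 (mod 8), (2/955) = -1.
Reciprocity: 369 ≡ 1 and 955 ≡ 3 (mod 4), so (369/955) = +(955/369).
Reduce top mod 369: now compute (217/369).
Reciprocity: 217 ≡ 1 and 369 ≡ 1 (mod 4), so (217/369) = +(369/217).
Reduce top mod 217: now compute (152/217).
Pull out 2^3: since 217 ≡ 1 (mod 8), (2/217) = +1, so (2/217)^3 = +1.
Reciprocity: 19 ≡ 3 and 217 ≡ 1 (mod 4), so (19/217) = +(217/19).
Reduce top mod 19: now compute (8/19).
Pull out 2^3: since 19 ≡ 3 (mod 8), (2/19) = -1, so (2/19)^3 = -1.
Reached (1/19) = 1. Collecting the sign flips along the way, the symbol is +1.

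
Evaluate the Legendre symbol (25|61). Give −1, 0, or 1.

Reciprocity: 25 ≡ 1 and 61 ≡ 1 (mod 4), so (25/61) = +(61/25).
Reduce top mod 25: now compute (11/25).
Reciprocity: 11 ≡ 3 and 25 ≡ 1 (mod 4), so (11/25) = +(25/11).
Reduce top mod 11: now compute (3/11).
Reciprocity: 3 ≡ 3 and 11 ≡ 3 (mod 4), so (3/11) = −(11/3).
Reduce top mod 3: now compute (2/3).
Pull out 2: since 3 ≡ 3 (mod 8), (2/3) = -1.
Reached (1/3) = 1. Collecting the sign flips along the way, the symbol is +1.

1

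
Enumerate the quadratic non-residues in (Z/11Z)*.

2,6,7,8,10

Square k = 1,…,5 (k and 11−k give the same square):
1²=1, 2²=4, 3²=9, 4²≡5, 5²≡3 (mod 11).
The residues are {1, 3, 4, 5, 9}; the non-residues are the remaining 5 nonzero classes.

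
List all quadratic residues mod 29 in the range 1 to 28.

1, 4, 5, 6, 7, 9, 13, 16, 20, 22, 23, 24, 25, 28

Square k = 1,…,14 (k and 29−k give the same square):
1²=1, 2²=4, 3²=9, 4²=16, 5²=25, 6²≡7, 7²≡20, 8²≡6, 9²≡23, 10²≡13, 11²≡5, 12²≡28, 13²≡24, 14²≡22 (mod 29).
So the quadratic residues mod 29 are {1, 4, 5, 6, 7, 9, 13, 16, 20, 22, 23, 24, 25, 28}.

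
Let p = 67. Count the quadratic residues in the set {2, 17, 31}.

1

(2/67) = -1 → non-residue.
(17/67) = +1 → QR.
(31/67) = -1 → non-residue.
Total quadratic residues among the 3: 1.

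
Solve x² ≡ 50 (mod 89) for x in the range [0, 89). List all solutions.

89 ≡ 1 (mod 4), so we find a root by search.
Trying successive values, 36² = 1296 ≡ 50 (mod 89). The other root is 89 − 36 = 53.

36, 53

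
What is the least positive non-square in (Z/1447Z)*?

(2/1447) = +1, so 2 is a residue.
(3/1447) = −1, so 3 is the smallest positive non-residue mod 1447.

3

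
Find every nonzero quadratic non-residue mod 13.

Square k = 1,…,6 (k and 13−k give the same square):
1²=1, 2²=4, 3²=9, 4²≡3, 5²≡12, 6²≡10 (mod 13).
The residues are {1, 3, 4, 9, 10, 12}; the non-residues are the remaining 6 nonzero classes.

2 5 6 7 8 11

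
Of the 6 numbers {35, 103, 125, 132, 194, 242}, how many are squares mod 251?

4

(35/251) = +1 → QR.
(103/251) = +1 → QR.
(125/251) = +1 → QR.
(132/251) = -1 → non-residue.
(194/251) = +1 → QR.
(242/251) = -1 → non-residue.
Total quadratic residues among the 6: 4.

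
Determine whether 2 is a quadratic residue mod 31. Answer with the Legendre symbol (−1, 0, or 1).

1

Euler's criterion: (2/31) ≡ 2^15 (mod 31).
2^2 ≡ 4 (mod 31)
2^4 ≡ 16 (mod 31)
2^8 ≡ 8 (mod 31)
2^15 = 2^(8+4+2+1) ≡ 1 (mod 31).
Result is 1, so (2/31) = 1.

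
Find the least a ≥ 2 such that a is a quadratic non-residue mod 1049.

(2/1049) = +1, so 2 is a residue.
(3/1049) = −1, so 3 is the smallest positive non-residue mod 1049.

3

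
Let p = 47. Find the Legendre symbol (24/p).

Pull out 2^3: since 47 ≡ 7 (mod 8), (2/47) = +1, so (2/47)^3 = +1.
Reciprocity: 3 ≡ 3 and 47 ≡ 3 (mod 4), so (3/47) = −(47/3).
Reduce top mod 3: now compute (2/3).
Pull out 2: since 3 ≡ 3 (mod 8), (2/3) = -1.
Reached (1/3) = 1. Collecting the sign flips along the way, the symbol is +1.

1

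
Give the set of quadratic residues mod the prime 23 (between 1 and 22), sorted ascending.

1,2,3,4,6,8,9,12,13,16,18

Square k = 1,…,11 (k and 23−k give the same square):
1²=1, 2²=4, 3²=9, 4²=16, 5²≡2, 6²≡13, 7²≡3, 8²≡18, 9²≡12, 10²≡8, 11²≡6 (mod 23).
So the quadratic residues mod 23 are {1, 2, 3, 4, 6, 8, 9, 12, 13, 16, 18}.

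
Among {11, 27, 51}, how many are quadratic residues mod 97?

(11/97) = +1 → QR.
(27/97) = +1 → QR.
(51/97) = -1 → non-residue.
Total quadratic residues among the 3: 2.

2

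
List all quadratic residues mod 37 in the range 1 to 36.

Square k = 1,…,18 (k and 37−k give the same square):
1²=1, 2²=4, 3²=9, 4²=16, 5²=25, 6²=36, 7²≡12, 8²≡27, 9²≡7, 10²≡26, 11²≡10, 12²≡33, 13²≡21, 14²≡11, 15²≡3, 16²≡34, 17²≡30, 18²≡28 (mod 37).
So the quadratic residues mod 37 are {1, 3, 4, 7, 9, 10, 11, 12, 16, 21, 25, 26, 27, 28, 30, 33, 34, 36}.

1,3,4,7,9,10,11,12,16,21,25,26,27,28,30,33,34,36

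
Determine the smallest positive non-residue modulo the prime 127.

(2/127) = +1, so 2 is a residue.
(3/127) = −1, so 3 is the smallest positive non-residue mod 127.

3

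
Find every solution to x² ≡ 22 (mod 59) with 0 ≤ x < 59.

Since 59 ≡ 3 (mod 4), a square root of 22 is 22^((59+1)/4) = 22^15 mod 59.
Repeated squaring: 22^2≡12, 22^4≡26, 22^8≡27 (mod 59).
22^15 = 22^(8+4+2+1) ≡ 9 (mod 59).
Check: 9² = 81 ≡ 22 (mod 59). The two roots are 9 and 50.

9, 50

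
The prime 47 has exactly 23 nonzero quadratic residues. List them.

Square k = 1,…,23 (k and 47−k give the same square):
1²=1, 2²=4, 3²=9, 4²=16, 5²=25, 6²=36, 7²≡2, 8²≡17, 9²≡34, 10²≡6, 11²≡27, 12²≡3, 13²≡28, 14²≡8, 15²≡37, 16²≡21, 17²≡7, 18²≡42, 19²≡32, 20²≡24, 21²≡18, 22²≡14, 23²≡12 (mod 47).
So the quadratic residues mod 47 are {1, 2, 3, 4, 6, 7, 8, 9, 12, 14, 16, 17, 18, 21, 24, 25, 27, 28, 32, 34, 36, 37, 42}.

1,2,3,4,6,7,8,9,12,14,16,17,18,21,24,25,27,28,32,34,36,37,42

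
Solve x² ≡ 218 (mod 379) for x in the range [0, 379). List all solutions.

154, 225

Since 379 ≡ 3 (mod 4), a square root of 218 is 218^((379+1)/4) = 218^95 mod 379.
Repeated squaring: 218^2≡149, 218^4≡219, 218^8≡207, 218^16≡22, 218^32≡105, 218^64≡34 (mod 379).
218^95 = 218^(64+16+8+4+2+1) ≡ 225 (mod 379).
Check: 225² = 50625 ≡ 218 (mod 379). The two roots are 154 and 225.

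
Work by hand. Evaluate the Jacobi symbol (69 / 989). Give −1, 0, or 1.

0

Reciprocity: 69 ≡ 1 and 989 ≡ 1 (mod 4), so (69/989) = +(989/69).
Reduce top mod 69: now compute (23/69).
Reciprocity: 23 ≡ 3 and 69 ≡ 1 (mod 4), so (23/69) = +(69/23).
Reduce top mod 23: now compute (0/23).
Top reduces to 0: gcd > 1, so the symbol is 0.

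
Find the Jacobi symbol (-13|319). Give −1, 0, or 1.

1

First reduce: -13 ≡ 306 (mod 319).
Pull out 2: since 319 ≡ 7 (mod 8), (2/319) = +1.
Reciprocity: 153 ≡ 1 and 319 ≡ 3 (mod 4), so (153/319) = +(319/153).
Reduce top mod 153: now compute (13/153).
Reciprocity: 13 ≡ 1 and 153 ≡ 1 (mod 4), so (13/153) = +(153/13).
Reduce top mod 13: now compute (10/13).
Pull out 2: since 13 ≡ 5 (mod 8), (2/13) = -1.
Reciprocity: 5 ≡ 1 and 13 ≡ 1 (mod 4), so (5/13) = +(13/5).
Reduce top mod 5: now compute (3/5).
Reciprocity: 3 ≡ 3 and 5 ≡ 1 (mod 4), so (3/5) = +(5/3).
Reduce top mod 3: now compute (2/3).
Pull out 2: since 3 ≡ 3 (mod 8), (2/3) = -1.
Reached (1/3) = 1. Collecting the sign flips along the way, the symbol is +1.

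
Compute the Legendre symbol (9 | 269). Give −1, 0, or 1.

Reciprocity: 9 ≡ 1 and 269 ≡ 1 (mod 4), so (9/269) = +(269/9).
Reduce top mod 9: now compute (8/9).
Pull out 2^3: since 9 ≡ 1 (mod 8), (2/9) = +1, so (2/9)^3 = +1.
Reached (1/9) = 1. Collecting the sign flips along the way, the symbol is +1.

1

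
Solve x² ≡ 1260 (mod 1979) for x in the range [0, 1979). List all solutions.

Since 1979 ≡ 3 (mod 4), a square root of 1260 is 1260^((1979+1)/4) = 1260^495 mod 1979.
Repeated squaring: 1260^2≡442, 1260^4≡1422, 1260^8≡1525, 1260^16≡300, 1260^32≡945, 1260^64≡496, 1260^128≡620, 1260^256≡474 (mod 1979).
1260^495 = 1260^(256+128+64+32+8+4+2+1) ≡ 815 (mod 1979).
Check: 815² = 664225 ≡ 1260 (mod 1979). The two roots are 815 and 1164.

815, 1164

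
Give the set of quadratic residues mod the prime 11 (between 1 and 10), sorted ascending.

1 3 4 5 9

Square k = 1,…,5 (k and 11−k give the same square):
1²=1, 2²=4, 3²=9, 4²≡5, 5²≡3 (mod 11).
So the quadratic residues mod 11 are {1, 3, 4, 5, 9}.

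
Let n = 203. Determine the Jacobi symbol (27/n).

Reciprocity: 27 ≡ 3 and 203 ≡ 3 (mod 4), so (27/203) = −(203/27).
Reduce top mod 27: now compute (14/27).
Pull out 2: since 27 ≡ 3 (mod 8), (2/27) = -1.
Reciprocity: 7 ≡ 3 and 27 ≡ 3 (mod 4), so (7/27) = −(27/7).
Reduce top mod 7: now compute (6/7).
Pull out 2: since 7 ≡ 7 (mod 8), (2/7) = +1.
Reciprocity: 3 ≡ 3 and 7 ≡ 3 (mod 4), so (3/7) = −(7/3).
Reduce top mod 3: now compute (1/3).
Reached (1/3) = 1. Collecting the sign flips along the way, the symbol is +1.

1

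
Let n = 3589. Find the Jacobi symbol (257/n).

Reciprocity: 257 ≡ 1 and 3589 ≡ 1 (mod 4), so (257/3589) = +(3589/257).
Reduce top mod 257: now compute (248/257).
Pull out 2^3: since 257 ≡ 1 (mod 8), (2/257) = +1, so (2/257)^3 = +1.
Reciprocity: 31 ≡ 3 and 257 ≡ 1 (mod 4), so (31/257) = +(257/31).
Reduce top mod 31: now compute (9/31).
Reciprocity: 9 ≡ 1 and 31 ≡ 3 (mod 4), so (9/31) = +(31/9).
Reduce top mod 9: now compute (4/9).
Pull out 2^2: since 9 ≡ 1 (mod 8), (2/9) = +1, so (2/9)^2 = +1.
Reached (1/9) = 1. Collecting the sign flips along the way, the symbol is +1.

1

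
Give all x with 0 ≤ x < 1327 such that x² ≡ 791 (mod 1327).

435, 892

Since 1327 ≡ 3 (mod 4), a square root of 791 is 791^((1327+1)/4) = 791^332 mod 1327.
Repeated squaring: 791^2≡664, 791^4≡332, 791^8≡83, 791^16≡254, 791^32≡820, 791^64≡938, 791^128≡43, 791^256≡522 (mod 1327).
791^332 = 791^(256+64+8+4) ≡ 435 (mod 1327).
Check: 435² = 189225 ≡ 791 (mod 1327). The two roots are 435 and 892.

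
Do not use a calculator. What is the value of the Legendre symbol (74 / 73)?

1

First reduce: 74 ≡ 1 (mod 73).
Reached (1/73) = 1. Collecting the sign flips along the way, the symbol is +1.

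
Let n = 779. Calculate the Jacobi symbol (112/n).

Pull out 2^4: since 779 ≡ 3 (mod 8), (2/779) = -1, so (2/779)^4 = +1.
Reciprocity: 7 ≡ 3 and 779 ≡ 3 (mod 4), so (7/779) = −(779/7).
Reduce top mod 7: now compute (2/7).
Pull out 2: since 7 ≡ 7 (mod 8), (2/7) = +1.
Reached (1/7) = 1. Collecting the sign flips along the way, the symbol is -1.

-1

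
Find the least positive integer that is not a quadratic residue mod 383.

(2/383) = +1, so 2 is a residue.
(3/383) = +1, so 3 is a residue.
(4/383) = +1, so 4 is a residue.
(5/383) = −1, so 5 is the smallest positive non-residue mod 383.

5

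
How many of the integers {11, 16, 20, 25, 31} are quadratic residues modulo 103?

(11/103) = -1 → non-residue.
(16/103) = +1 → QR.
(20/103) = -1 → non-residue.
(25/103) = +1 → QR.
(31/103) = -1 → non-residue.
Total quadratic residues among the 5: 2.

2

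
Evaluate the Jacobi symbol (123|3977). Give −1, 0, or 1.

Reciprocity: 123 ≡ 3 and 3977 ≡ 1 (mod 4), so (123/3977) = +(3977/123).
Reduce top mod 123: now compute (41/123).
Reciprocity: 41 ≡ 1 and 123 ≡ 3 (mod 4), so (41/123) = +(123/41).
Reduce top mod 41: now compute (0/41).
Top reduces to 0: gcd > 1, so the symbol is 0.

0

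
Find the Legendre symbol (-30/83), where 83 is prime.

-1

First reduce: -30 ≡ 53 (mod 83).
Reciprocity: 53 ≡ 1 and 83 ≡ 3 (mod 4), so (53/83) = +(83/53).
Reduce top mod 53: now compute (30/53).
Pull out 2: since 53 ≡ 5 (mod 8), (2/53) = -1.
Reciprocity: 15 ≡ 3 and 53 ≡ 1 (mod 4), so (15/53) = +(53/15).
Reduce top mod 15: now compute (8/15).
Pull out 2^3: since 15 ≡ 7 (mod 8), (2/15) = +1, so (2/15)^3 = +1.
Reached (1/15) = 1. Collecting the sign flips along the way, the symbol is -1.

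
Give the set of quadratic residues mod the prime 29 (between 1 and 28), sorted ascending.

Square k = 1,…,14 (k and 29−k give the same square):
1²=1, 2²=4, 3²=9, 4²=16, 5²=25, 6²≡7, 7²≡20, 8²≡6, 9²≡23, 10²≡13, 11²≡5, 12²≡28, 13²≡24, 14²≡22 (mod 29).
So the quadratic residues mod 29 are {1, 4, 5, 6, 7, 9, 13, 16, 20, 22, 23, 24, 25, 28}.

1, 4, 5, 6, 7, 9, 13, 16, 20, 22, 23, 24, 25, 28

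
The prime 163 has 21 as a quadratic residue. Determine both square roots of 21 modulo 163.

Since 163 ≡ 3 (mod 4), a square root of 21 is 21^((163+1)/4) = 21^41 mod 163.
Repeated squaring: 21^2≡115, 21^4≡22, 21^8≡158, 21^16≡25, 21^32≡136 (mod 163).
21^41 = 21^(32+8+1) ≡ 64 (mod 163).
Check: 64² = 4096 ≡ 21 (mod 163). The two roots are 64 and 99.

64, 99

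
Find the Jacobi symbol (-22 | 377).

1

First reduce: -22 ≡ 355 (mod 377).
Reciprocity: 355 ≡ 3 and 377 ≡ 1 (mod 4), so (355/377) = +(377/355).
Reduce top mod 355: now compute (22/355).
Pull out 2: since 355 ≡ 3 (mod 8), (2/355) = -1.
Reciprocity: 11 ≡ 3 and 355 ≡ 3 (mod 4), so (11/355) = −(355/11).
Reduce top mod 11: now compute (3/11).
Reciprocity: 3 ≡ 3 and 11 ≡ 3 (mod 4), so (3/11) = −(11/3).
Reduce top mod 3: now compute (2/3).
Pull out 2: since 3 ≡ 3 (mod 8), (2/3) = -1.
Reached (1/3) = 1. Collecting the sign flips along the way, the symbol is +1.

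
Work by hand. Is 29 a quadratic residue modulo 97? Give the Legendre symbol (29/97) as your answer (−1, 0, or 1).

-1

Reciprocity: 29 ≡ 1 and 97 ≡ 1 (mod 4), so (29/97) = +(97/29).
Reduce top mod 29: now compute (10/29).
Pull out 2: since 29 ≡ 5 (mod 8), (2/29) = -1.
Reciprocity: 5 ≡ 1 and 29 ≡ 1 (mod 4), so (5/29) = +(29/5).
Reduce top mod 5: now compute (4/5).
Pull out 2^2: since 5 ≡ 5 (mod 8), (2/5) = -1, so (2/5)^2 = +1.
Reached (1/5) = 1. Collecting the sign flips along the way, the symbol is -1.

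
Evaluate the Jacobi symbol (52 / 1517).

Pull out 2^2: since 1517 ≡ 5 (mod 8), (2/1517) = -1, so (2/1517)^2 = +1.
Reciprocity: 13 ≡ 1 and 1517 ≡ 1 (mod 4), so (13/1517) = +(1517/13).
Reduce top mod 13: now compute (9/13).
Reciprocity: 9 ≡ 1 and 13 ≡ 1 (mod 4), so (9/13) = +(13/9).
Reduce top mod 9: now compute (4/9).
Pull out 2^2: since 9 ≡ 1 (mod 8), (2/9) = +1, so (2/9)^2 = +1.
Reached (1/9) = 1. Collecting the sign flips along the way, the symbol is +1.

1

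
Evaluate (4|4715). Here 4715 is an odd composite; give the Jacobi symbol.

1

Pull out 2^2: since 4715 ≡ 3 (mod 8), (2/4715) = -1, so (2/4715)^2 = +1.
Reached (1/4715) = 1. Collecting the sign flips along the way, the symbol is +1.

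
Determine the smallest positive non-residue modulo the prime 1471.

(2/1471) = +1, so 2 is a residue.
(3/1471) = −1, so 3 is the smallest positive non-residue mod 1471.

3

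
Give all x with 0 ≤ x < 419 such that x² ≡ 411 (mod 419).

192, 227

Since 419 ≡ 3 (mod 4), a square root of 411 is 411^((419+1)/4) = 411^105 mod 419.
Repeated squaring: 411^2≡64, 411^4≡325, 411^8≡37, 411^16≡112, 411^32≡393, 411^64≡257 (mod 419).
411^105 = 411^(64+32+8+1) ≡ 192 (mod 419).
Check: 192² = 36864 ≡ 411 (mod 419). The two roots are 192 and 227.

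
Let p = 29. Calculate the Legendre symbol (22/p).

1

Euler's criterion: (22/29) ≡ 22^14 (mod 29).
22^2 ≡ 20 (mod 29)
22^4 ≡ 23 (mod 29)
22^8 ≡ 7 (mod 29)
22^14 = 22^(8+4+2) ≡ 1 (mod 29).
Result is 1, so (22/29) = 1.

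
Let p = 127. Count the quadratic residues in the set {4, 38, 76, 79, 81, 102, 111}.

(4/127) = +1 → QR.
(38/127) = +1 → QR.
(76/127) = +1 → QR.
(79/127) = +1 → QR.
(81/127) = +1 → QR.
(102/127) = -1 → non-residue.
(111/127) = -1 → non-residue.
Total quadratic residues among the 7: 5.

5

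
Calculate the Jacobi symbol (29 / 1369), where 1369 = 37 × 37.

Reciprocity: 29 ≡ 1 and 1369 ≡ 1 (mod 4), so (29/1369) = +(1369/29).
Reduce top mod 29: now compute (6/29).
Pull out 2: since 29 ≡ 5 (mod 8), (2/29) = -1.
Reciprocity: 3 ≡ 3 and 29 ≡ 1 (mod 4), so (3/29) = +(29/3).
Reduce top mod 3: now compute (2/3).
Pull out 2: since 3 ≡ 3 (mod 8), (2/3) = -1.
Reached (1/3) = 1. Collecting the sign flips along the way, the symbol is +1.

1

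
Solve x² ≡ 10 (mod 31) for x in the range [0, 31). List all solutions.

Since 31 ≡ 3 (mod 4), a square root of 10 is 10^((31+1)/4) = 10^8 mod 31.
Repeated squaring: 10^2≡7, 10^4≡18, 10^8≡14 (mod 31).
10^8 = 10^(8) ≡ 14 (mod 31).
Check: 14² = 196 ≡ 10 (mod 31). The two roots are 14 and 17.

14, 17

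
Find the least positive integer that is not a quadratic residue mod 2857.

(2/2857) = +1, so 2 is a residue.
(3/2857) = +1, so 3 is a residue.
(4/2857) = +1, so 4 is a residue.
(5/2857) = −1, so 5 is the smallest positive non-residue mod 2857.

5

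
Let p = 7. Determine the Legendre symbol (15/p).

First reduce: 15 ≡ 1 (mod 7).
Reached (1/7) = 1. Collecting the sign flips along the way, the symbol is +1.

1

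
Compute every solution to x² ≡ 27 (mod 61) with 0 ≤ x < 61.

24, 37

61 ≡ 1 (mod 4), so we find a root by search.
Trying successive values, 24² = 576 ≡ 27 (mod 61). The other root is 61 − 24 = 37.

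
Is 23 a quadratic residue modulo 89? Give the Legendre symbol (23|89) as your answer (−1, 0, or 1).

-1

Reciprocity: 23 ≡ 3 and 89 ≡ 1 (mod 4), so (23/89) = +(89/23).
Reduce top mod 23: now compute (20/23).
Pull out 2^2: since 23 ≡ 7 (mod 8), (2/23) = +1, so (2/23)^2 = +1.
Reciprocity: 5 ≡ 1 and 23 ≡ 3 (mod 4), so (5/23) = +(23/5).
Reduce top mod 5: now compute (3/5).
Reciprocity: 3 ≡ 3 and 5 ≡ 1 (mod 4), so (3/5) = +(5/3).
Reduce top mod 3: now compute (2/3).
Pull out 2: since 3 ≡ 3 (mod 8), (2/3) = -1.
Reached (1/3) = 1. Collecting the sign flips along the way, the symbol is -1.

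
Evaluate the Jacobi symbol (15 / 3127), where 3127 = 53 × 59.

Reciprocity: 15 ≡ 3 and 3127 ≡ 3 (mod 4), so (15/3127) = −(3127/15).
Reduce top mod 15: now compute (7/15).
Reciprocity: 7 ≡ 3 and 15 ≡ 3 (mod 4), so (7/15) = −(15/7).
Reduce top mod 7: now compute (1/7).
Reached (1/7) = 1. Collecting the sign flips along the way, the symbol is +1.

1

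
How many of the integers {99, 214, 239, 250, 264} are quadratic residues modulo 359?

4

(99/359) = +1 → QR.
(214/359) = +1 → QR.
(239/359) = -1 → non-residue.
(250/359) = +1 → QR.
(264/359) = +1 → QR.
Total quadratic residues among the 5: 4.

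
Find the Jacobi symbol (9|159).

0

Reciprocity: 9 ≡ 1 and 159 ≡ 3 (mod 4), so (9/159) = +(159/9).
Reduce top mod 9: now compute (6/9).
Pull out 2: since 9 ≡ 1 (mod 8), (2/9) = +1.
Reciprocity: 3 ≡ 3 and 9 ≡ 1 (mod 4), so (3/9) = +(9/3).
Reduce top mod 3: now compute (0/3).
Top reduces to 0: gcd > 1, so the symbol is 0.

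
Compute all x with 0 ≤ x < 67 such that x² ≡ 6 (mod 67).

Since 67 ≡ 3 (mod 4), a square root of 6 is 6^((67+1)/4) = 6^17 mod 67.
Repeated squaring: 6^2≡36, 6^4≡23, 6^8≡60, 6^16≡49 (mod 67).
6^17 = 6^(16+1) ≡ 26 (mod 67).
Check: 26² = 676 ≡ 6 (mod 67). The two roots are 26 and 41.

26, 41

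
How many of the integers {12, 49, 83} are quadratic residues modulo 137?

(12/137) = -1 → non-residue.
(49/137) = +1 → QR.
(83/137) = -1 → non-residue.
Total quadratic residues among the 3: 1.

1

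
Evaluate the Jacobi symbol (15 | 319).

Reciprocity: 15 ≡ 3 and 319 ≡ 3 (mod 4), so (15/319) = −(319/15).
Reduce top mod 15: now compute (4/15).
Pull out 2^2: since 15 ≡ 7 (mod 8), (2/15) = +1, so (2/15)^2 = +1.
Reached (1/15) = 1. Collecting the sign flips along the way, the symbol is -1.

-1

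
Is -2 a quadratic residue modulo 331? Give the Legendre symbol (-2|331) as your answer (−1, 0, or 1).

1

First reduce: -2 ≡ 329 (mod 331).
Reciprocity: 329 ≡ 1 and 331 ≡ 3 (mod 4), so (329/331) = +(331/329).
Reduce top mod 329: now compute (2/329).
Pull out 2: since 329 ≡ 1 (mod 8), (2/329) = +1.
Reached (1/329) = 1. Collecting the sign flips along the way, the symbol is +1.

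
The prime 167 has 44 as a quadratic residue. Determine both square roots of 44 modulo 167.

Since 167 ≡ 3 (mod 4), a square root of 44 is 44^((167+1)/4) = 44^42 mod 167.
Repeated squaring: 44^2≡99, 44^4≡115, 44^8≡32, 44^16≡22, 44^32≡150 (mod 167).
44^42 = 44^(32+8+2) ≡ 85 (mod 167).
Check: 85² = 7225 ≡ 44 (mod 167). The two roots are 82 and 85.

82, 85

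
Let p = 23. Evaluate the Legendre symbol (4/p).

Euler's criterion: (4/23) ≡ 4^11 (mod 23).
4^2 ≡ 16 (mod 23)
4^4 ≡ 3 (mod 23)
4^8 ≡ 9 (mod 23)
4^11 = 4^(8+2+1) ≡ 1 (mod 23).
Result is 1, so (4/23) = 1.

1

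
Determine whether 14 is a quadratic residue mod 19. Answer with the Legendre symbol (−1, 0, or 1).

Pull out 2: since 19 ≡ 3 (mod 8), (2/19) = -1.
Reciprocity: 7 ≡ 3 and 19 ≡ 3 (mod 4), so (7/19) = −(19/7).
Reduce top mod 7: now compute (5/7).
Reciprocity: 5 ≡ 1 and 7 ≡ 3 (mod 4), so (5/7) = +(7/5).
Reduce top mod 5: now compute (2/5).
Pull out 2: since 5 ≡ 5 (mod 8), (2/5) = -1.
Reached (1/5) = 1. Collecting the sign flips along the way, the symbol is -1.

-1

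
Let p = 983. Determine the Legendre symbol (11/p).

Reciprocity: 11 ≡ 3 and 983 ≡ 3 (mod 4), so (11/983) = −(983/11).
Reduce top mod 11: now compute (4/11).
Pull out 2^2: since 11 ≡ 3 (mod 8), (2/11) = -1, so (2/11)^2 = +1.
Reached (1/11) = 1. Collecting the sign flips along the way, the symbol is -1.

-1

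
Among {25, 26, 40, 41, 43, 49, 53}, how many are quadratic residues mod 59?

5

(25/59) = +1 → QR.
(26/59) = +1 → QR.
(40/59) = -1 → non-residue.
(41/59) = +1 → QR.
(43/59) = -1 → non-residue.
(49/59) = +1 → QR.
(53/59) = +1 → QR.
Total quadratic residues among the 7: 5.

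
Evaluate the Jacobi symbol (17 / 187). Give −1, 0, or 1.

Reciprocity: 17 ≡ 1 and 187 ≡ 3 (mod 4), so (17/187) = +(187/17).
Reduce top mod 17: now compute (0/17).
Top reduces to 0: gcd > 1, so the symbol is 0.

0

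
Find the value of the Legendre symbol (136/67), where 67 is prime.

First reduce: 136 ≡ 2 (mod 67).
Pull out 2: since 67 ≡ 3 (mod 8), (2/67) = -1.
Reached (1/67) = 1. Collecting the sign flips along the way, the symbol is -1.

-1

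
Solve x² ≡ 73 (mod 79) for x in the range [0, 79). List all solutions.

28, 51

Since 79 ≡ 3 (mod 4), a square root of 73 is 73^((79+1)/4) = 73^20 mod 79.
Repeated squaring: 73^2≡36, 73^4≡32, 73^8≡76, 73^16≡9 (mod 79).
73^20 = 73^(16+4) ≡ 51 (mod 79).
Check: 51² = 2601 ≡ 73 (mod 79). The two roots are 28 and 51.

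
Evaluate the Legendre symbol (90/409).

1

Pull out 2: since 409 ≡ 1 (mod 8), (2/409) = +1.
Reciprocity: 45 ≡ 1 and 409 ≡ 1 (mod 4), so (45/409) = +(409/45).
Reduce top mod 45: now compute (4/45).
Pull out 2^2: since 45 ≡ 5 (mod 8), (2/45) = -1, so (2/45)^2 = +1.
Reached (1/45) = 1. Collecting the sign flips along the way, the symbol is +1.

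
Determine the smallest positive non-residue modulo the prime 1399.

(2/1399) = +1, so 2 is a residue.
(3/1399) = −1, so 3 is the smallest positive non-residue mod 1399.

3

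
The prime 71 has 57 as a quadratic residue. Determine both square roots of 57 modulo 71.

Since 71 ≡ 3 (mod 4), a square root of 57 is 57^((71+1)/4) = 57^18 mod 71.
Repeated squaring: 57^2≡54, 57^4≡5, 57^8≡25, 57^16≡57 (mod 71).
57^18 = 57^(16+2) ≡ 25 (mod 71).
Check: 25² = 625 ≡ 57 (mod 71). The two roots are 25 and 46.

25, 46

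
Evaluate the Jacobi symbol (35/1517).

1

Reciprocity: 35 ≡ 3 and 1517 ≡ 1 (mod 4), so (35/1517) = +(1517/35).
Reduce top mod 35: now compute (12/35).
Pull out 2^2: since 35 ≡ 3 (mod 8), (2/35) = -1, so (2/35)^2 = +1.
Reciprocity: 3 ≡ 3 and 35 ≡ 3 (mod 4), so (3/35) = −(35/3).
Reduce top mod 3: now compute (2/3).
Pull out 2: since 3 ≡ 3 (mod 8), (2/3) = -1.
Reached (1/3) = 1. Collecting the sign flips along the way, the symbol is +1.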